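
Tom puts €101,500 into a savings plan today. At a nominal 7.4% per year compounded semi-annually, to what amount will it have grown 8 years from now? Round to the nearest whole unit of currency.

i = 0.074/2 = 0.037 per half-year; n = 8·2 = 16.
101,500 × (1+0.037)^16 = 101,500 × 1.788381 = 181,520.6945

€181,521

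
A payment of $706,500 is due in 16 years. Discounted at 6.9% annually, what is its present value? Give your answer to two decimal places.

$242,923.14

PV = FV·(1+i)^(−n) = 706,500 × 0.343840 = 242,923.1382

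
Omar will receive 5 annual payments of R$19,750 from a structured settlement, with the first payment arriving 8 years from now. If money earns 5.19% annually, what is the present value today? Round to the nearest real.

R$59,690

PV at t=7 (ordinary 5-year annuity): 19750 × a(5|0.0519) = 19750 × 4.306832 = 85,059.9234
Discount back 7 years: 85,059.9234 × (1+0.0519)^(−7) = 85,059.9234 × 0.701744 = 59,690.3055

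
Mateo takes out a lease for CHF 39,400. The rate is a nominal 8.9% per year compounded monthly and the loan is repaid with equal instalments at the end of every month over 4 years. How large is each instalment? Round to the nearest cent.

CHF 978.60

Periodic rate i = 0.089/12 = 0.00741667; n = 4 × 12 = 48 periods.
PMT = 39400 / ( [1 − (1+0.00741667)^(−48)] / 0.00741667 ) = 39400 / 40.261562 = 978.6009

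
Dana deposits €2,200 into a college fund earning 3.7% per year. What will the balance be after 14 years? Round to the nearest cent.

FV = PV·(1+i)^n = 2,200 × 1.663040 = 3,658.6871

€3,658.69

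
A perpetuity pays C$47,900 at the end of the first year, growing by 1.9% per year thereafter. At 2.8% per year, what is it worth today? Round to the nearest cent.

PV = D₁/(r − g) = 47900/(0.028 − 0.019) = 5,322,222.2222

C$5,322,222.22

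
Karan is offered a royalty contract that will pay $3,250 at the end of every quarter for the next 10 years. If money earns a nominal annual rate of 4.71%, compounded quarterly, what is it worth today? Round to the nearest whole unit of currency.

With 4 periods per year: i = 0.011775, n = 40.
Annuity factor a(40|0.011775) = 31.753896; PV = 3250 × 31.753896 = 103,200.1610

$103,200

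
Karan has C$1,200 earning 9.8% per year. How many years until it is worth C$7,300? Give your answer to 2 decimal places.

19.31 years

n = ln(7300/1200) / ln(1+0.098) = ln(6.08333) / 0.093490 = 19.3127 years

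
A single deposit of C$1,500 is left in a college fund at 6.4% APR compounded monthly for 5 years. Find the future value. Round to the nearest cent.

Periodic rate i = 0.064/12 = 0.00533333; n = 5 × 12 = 60 periods.
FV = 1,500 × (1 + 0.00533333)^60 = 2,063.9359

C$2,063.94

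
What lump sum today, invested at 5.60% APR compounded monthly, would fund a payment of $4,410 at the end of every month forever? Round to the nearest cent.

Periodic rate i = 0.056/12 = 0.00466667.
PV = C/r = 4410/0.00466667 = 945,000.0000

$945,000.00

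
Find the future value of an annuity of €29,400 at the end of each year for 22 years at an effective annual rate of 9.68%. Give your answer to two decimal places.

FV = 29400 × [(1+0.0968)^22 − 1] / 0.0968 = 29400 × 68.542422 = 2,015,147.2024

€2,015,147.20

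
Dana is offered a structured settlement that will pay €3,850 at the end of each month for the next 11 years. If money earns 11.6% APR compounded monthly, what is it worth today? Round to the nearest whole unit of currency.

€286,413

With 12 periods per year: i = 0.00966667, n = 132.
PV = 3850 × [1 − (1+0.00966667)^(−132)] / 0.00966667 = 3850 × 74.393014 = 286,413.1024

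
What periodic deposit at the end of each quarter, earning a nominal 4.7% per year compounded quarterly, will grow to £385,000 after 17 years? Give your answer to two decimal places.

£3,729.44

With 4 periods per year: i = 0.01175, n = 68.
PMT = 385000 / ( [(1+0.01175)^68 − 1] / 0.01175 ) = 385000 / 103.232774 = 3,729.4358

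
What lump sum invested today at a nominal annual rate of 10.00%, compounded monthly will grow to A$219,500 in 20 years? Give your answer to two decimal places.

i = 0.1/12 = 0.00833333 per month; n = 20·12 = 240.
PV = FV·(1+i)^(−n) = 219,500 × 0.136462 = 29,953.3016

A$29,953.30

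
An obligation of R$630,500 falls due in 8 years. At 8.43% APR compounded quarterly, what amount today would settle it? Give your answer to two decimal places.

R$323,474.84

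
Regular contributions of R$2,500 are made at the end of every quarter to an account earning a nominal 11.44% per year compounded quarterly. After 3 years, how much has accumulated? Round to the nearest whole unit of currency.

R$35,199

Periodic rate i = 0.1144/4 = 0.0286; n = 3 × 4 = 12 periods.
FV = 2500 × [(1+0.0286)^12 − 1] / 0.0286 = 2500 × 14.079679 = 35,199.1977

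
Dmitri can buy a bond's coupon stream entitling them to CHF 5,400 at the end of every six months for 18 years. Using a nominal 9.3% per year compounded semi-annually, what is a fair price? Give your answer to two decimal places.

With 2 periods per year: i = 0.0465, n = 36.
PV = PMT · [1 − (1+i)^(−n)] / i = 5400 · 17.318071 = 93,517.5813

CHF 93,517.58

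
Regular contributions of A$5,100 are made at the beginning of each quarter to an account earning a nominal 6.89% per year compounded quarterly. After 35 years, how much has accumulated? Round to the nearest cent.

A$2,988,936.85

Periodic rate i = 0.0689/4 = 0.017225; n = 35 × 4 = 140 periods.
FV = PMT · [(1+i)^n − 1] / i × (1+i) = 5100 · 586.066049 = 2,988,936.8506
(Beginning-of-period payments → annuity-due factor ×(1+i).)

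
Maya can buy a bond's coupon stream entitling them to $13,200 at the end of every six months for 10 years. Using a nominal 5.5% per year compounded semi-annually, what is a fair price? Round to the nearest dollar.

Periodic rate i = 0.055/2 = 0.0275; n = 10 × 2 = 20 periods.
Annuity factor a(20|0.0275) = 15.227252; PV = 13200 × 15.227252 = 200,999.7282

$201,000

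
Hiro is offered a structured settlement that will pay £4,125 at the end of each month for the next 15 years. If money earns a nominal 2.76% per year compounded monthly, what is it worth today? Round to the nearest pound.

£607,424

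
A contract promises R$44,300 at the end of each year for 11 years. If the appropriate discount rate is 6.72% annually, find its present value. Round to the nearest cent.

Annuity factor a(11|0.0672) = 7.604382; PV = 44300 × 7.604382 = 336,874.1149

R$336,874.11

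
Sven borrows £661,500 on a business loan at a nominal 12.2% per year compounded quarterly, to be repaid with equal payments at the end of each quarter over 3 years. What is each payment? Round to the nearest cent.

i = 0.122/4 = 0.0305 per quarter; n = 3·4 = 12.
PMT = 661500 / ( [1 − (1+0.0305)^(−12)] / 0.0305 ) = 661500 / 9.924360 = 66,654.1754

£66,654.18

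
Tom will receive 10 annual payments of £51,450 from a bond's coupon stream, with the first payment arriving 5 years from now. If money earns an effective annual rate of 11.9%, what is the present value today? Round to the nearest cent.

£186,170.35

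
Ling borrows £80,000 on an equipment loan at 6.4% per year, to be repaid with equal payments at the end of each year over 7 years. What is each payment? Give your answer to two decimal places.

Annuity-PV factor = 5.503879; PMT = 80000 / 5.503879 = 14,535.2041

£14,535.20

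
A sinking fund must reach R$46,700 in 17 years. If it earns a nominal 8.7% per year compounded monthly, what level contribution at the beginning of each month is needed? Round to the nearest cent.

R$99.89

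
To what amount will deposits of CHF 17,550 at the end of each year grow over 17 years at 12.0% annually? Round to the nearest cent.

CHF 857,908.48

FV = 17550 × [(1+0.12)^17 − 1] / 0.12 = 17550 × 48.883674 = 857,908.4799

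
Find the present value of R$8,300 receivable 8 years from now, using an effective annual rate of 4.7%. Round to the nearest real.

R$5,748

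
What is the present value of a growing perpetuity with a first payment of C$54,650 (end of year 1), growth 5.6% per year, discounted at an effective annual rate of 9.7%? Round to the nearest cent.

C$1,332,926.83

PV = D₁/(r − g) = 54650/(0.097 − 0.056) = 1,332,926.8293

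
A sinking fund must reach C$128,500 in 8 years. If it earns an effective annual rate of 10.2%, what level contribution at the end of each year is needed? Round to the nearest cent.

PMT = 128500 / ( [(1+0.102)^8 − 1] / 0.102 ) = 128500 / 11.519288 = 11,155.2029

C$11,155.20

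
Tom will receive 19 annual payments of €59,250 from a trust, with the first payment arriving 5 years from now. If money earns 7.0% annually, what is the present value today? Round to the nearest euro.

€467,185

Value one period before first payment (t=4): 59250 × [1 − (1+0.07)^(−19)] / 0.07 = 59250 × 10.335595 = 612,384.0181
PV₀ = 612,384.0181 / (1+0.07)^4 = 612,384.0181 / 1.310796 = 467,184.8354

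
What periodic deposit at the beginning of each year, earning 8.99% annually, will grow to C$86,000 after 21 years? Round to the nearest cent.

C$1,391.72

PMT = 86000 / ( [(1+0.0899)^21 − 1] / 0.0899 × (1+i) ) = 86000 / 61.793927 = 1,391.7225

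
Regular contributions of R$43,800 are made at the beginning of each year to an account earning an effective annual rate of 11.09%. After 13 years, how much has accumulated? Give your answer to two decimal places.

Accumulation factor s(13|0.1109) × (1+i) = 29.294220; FV = 43800 × 29.294220 = 1,283,086.8445
(annuity-due: payments at period start, so ×(1+i).)

R$1,283,086.84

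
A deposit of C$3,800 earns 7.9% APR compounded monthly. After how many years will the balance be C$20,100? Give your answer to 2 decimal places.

Periodic rate i = 0.079/12 = 0.00658333.
n = ln(20100/3800) / ln(1+0.00658333) = ln(5.28947) / 0.006562 = 253.8525 months
= 253.8525/12 years

21.15 years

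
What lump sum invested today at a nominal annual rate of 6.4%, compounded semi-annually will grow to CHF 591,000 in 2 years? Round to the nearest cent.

CHF 521,037.15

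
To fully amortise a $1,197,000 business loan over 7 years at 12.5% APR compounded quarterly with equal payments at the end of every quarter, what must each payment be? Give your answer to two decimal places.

$64,770.80

With 4 periods per year: i = 0.03125, n = 28.
PMT = 1.197e+06 / ( [1 − (1+0.03125)^(−28)] / 0.03125 ) = 1.197e+06 / 18.480549 = 64,770.8029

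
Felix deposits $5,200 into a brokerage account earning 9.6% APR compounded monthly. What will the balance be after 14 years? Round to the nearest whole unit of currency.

$19,832

i = 0.096/12 = 0.008 per month; n = 14·12 = 168.
5,200 × (1+0.008)^168 = 5,200 × 3.813901 = 19,832.2842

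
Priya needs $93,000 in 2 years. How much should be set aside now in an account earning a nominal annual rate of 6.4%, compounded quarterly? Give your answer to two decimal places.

$81,909.31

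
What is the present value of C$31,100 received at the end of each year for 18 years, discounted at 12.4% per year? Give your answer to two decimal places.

C$220,218.87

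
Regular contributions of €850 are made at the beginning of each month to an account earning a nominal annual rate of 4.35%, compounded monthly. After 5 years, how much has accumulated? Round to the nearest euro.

€57,063

i = 0.0435/12 = 0.003625 per month; n = 5·12 = 60.
FV = PMT · [(1+i)^n − 1] / i × (1+i) = 850 · 67.132603 = 57,062.7122
(Beginning-of-period payments → annuity-due factor ×(1+i).)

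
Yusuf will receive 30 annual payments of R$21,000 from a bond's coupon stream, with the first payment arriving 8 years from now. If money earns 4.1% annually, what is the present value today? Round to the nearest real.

R$270,803

PV at t=7 (ordinary 30-year annuity): 21000 × a(30|0.041) = 21000 × 17.083998 = 358,763.9675
Discount back 7 years: 358,763.9675 × (1+0.041)^(−7) = 358,763.9675 × 0.754823 = 270,803.1499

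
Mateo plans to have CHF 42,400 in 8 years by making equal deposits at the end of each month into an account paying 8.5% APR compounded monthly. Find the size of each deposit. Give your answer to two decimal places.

With 12 periods per year: i = 0.00708333, n = 96.
FV-annuity factor = 136.821455; PMT = 42400 / 136.821455 = 309.8929

CHF 309.89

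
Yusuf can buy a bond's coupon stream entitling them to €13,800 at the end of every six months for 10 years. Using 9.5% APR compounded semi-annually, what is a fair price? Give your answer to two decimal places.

€175,683.23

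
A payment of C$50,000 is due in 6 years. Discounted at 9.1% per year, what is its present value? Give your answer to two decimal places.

C$29,649.78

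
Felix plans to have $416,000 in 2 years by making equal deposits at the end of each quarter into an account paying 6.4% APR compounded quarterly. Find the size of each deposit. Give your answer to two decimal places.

With 4 periods per year: i = 0.016, n = 8.
PMT = 416000 / ( [(1+0.016)^8 − 1] / 0.016 ) = 416000 / 8.462626 = 49,157.3159

$49,157.32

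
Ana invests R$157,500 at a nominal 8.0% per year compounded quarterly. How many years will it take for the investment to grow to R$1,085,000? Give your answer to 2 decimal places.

24.36 years

Periodic rate i = 0.08/4 = 0.02.
n = ln(1.085e+06/157500) / ln(1+0.02) = ln(6.88889) / 0.019803 = 97.4573 quarters
= 97.4573/4 years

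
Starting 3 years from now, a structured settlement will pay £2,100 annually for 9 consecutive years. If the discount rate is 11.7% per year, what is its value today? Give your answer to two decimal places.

£9,071.24

Value one period before first payment (t=2): 2100 × [1 − (1+0.117)^(−9)] / 0.117 = 2100 × 5.389565 = 11,318.0867
Discount back 2 years: 11,318.0867 × (1+0.117)^(−2) = 11,318.0867 × 0.801482 = 9,071.2403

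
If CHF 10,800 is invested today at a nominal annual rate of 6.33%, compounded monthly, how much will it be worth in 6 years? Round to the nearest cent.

CHF 15,773.76

Periodic rate i = 0.0633/12 = 0.005275; n = 6 × 12 = 72 periods.
FV = 10,800 × (1 + 0.005275)^72 = 15,773.7619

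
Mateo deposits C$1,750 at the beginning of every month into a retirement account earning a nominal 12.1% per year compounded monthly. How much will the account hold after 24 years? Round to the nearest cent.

C$2,977,277.05

With 12 periods per year: i = 0.0100833, n = 288.
FV = 1750 × [(1+0.0100833)^288 − 1] / 0.0100833 × (1+i) = 1750 × 1701.301172 = 2,977,277.0512
(Beginning-of-period payments → annuity-due factor ×(1+i).)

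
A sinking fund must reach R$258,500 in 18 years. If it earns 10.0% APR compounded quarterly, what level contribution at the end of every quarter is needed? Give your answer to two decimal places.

R$1,314.26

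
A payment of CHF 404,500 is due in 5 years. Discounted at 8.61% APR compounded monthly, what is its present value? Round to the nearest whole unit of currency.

CHF 263,404

i = 0.0861/12 = 0.007175 per month; n = 5·12 = 60.
PV = FV·(1+i)^(−n) = 404,500 × 0.651184 = 263,403.9558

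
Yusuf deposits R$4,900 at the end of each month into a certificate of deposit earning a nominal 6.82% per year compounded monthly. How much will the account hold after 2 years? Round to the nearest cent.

With 12 periods per year: i = 0.00568333, n = 24.
Accumulation factor s(24|0.00568333) = 25.635972; FV = 4900 × 25.635972 = 125,616.2607

R$125,616.26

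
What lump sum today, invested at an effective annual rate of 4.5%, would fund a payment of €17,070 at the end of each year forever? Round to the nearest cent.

PV = C/r = 17070/0.045 = 379,333.3333

€379,333.33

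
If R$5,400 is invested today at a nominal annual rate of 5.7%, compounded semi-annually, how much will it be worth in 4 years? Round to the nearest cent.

R$6,761.27

Periodic rate i = 0.057/2 = 0.0285; n = 4 × 2 = 8 periods.
5,400 × (1+0.0285)^8 = 5,400 × 1.252087 = 6,761.2676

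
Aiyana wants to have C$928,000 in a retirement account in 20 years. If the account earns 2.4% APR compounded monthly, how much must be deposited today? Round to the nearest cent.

With 12 periods per year: i = 0.002, n = 240.
Discount factor = (1+0.002)^(−240) = 0.619080; PV = 928,000 × 0.619080 = 574,506.3175

C$574,506.32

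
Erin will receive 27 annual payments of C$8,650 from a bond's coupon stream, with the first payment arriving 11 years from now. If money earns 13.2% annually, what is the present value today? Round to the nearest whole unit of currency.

PV at t=10 (ordinary 27-year annuity): 8650 × a(27|0.132) = 8650 × 7.309334 = 63,225.7397
Discount back 10 years: 63,225.7397 × (1+0.132)^(−10) = 63,225.7397 × 0.289425 = 18,299.0966

C$18,299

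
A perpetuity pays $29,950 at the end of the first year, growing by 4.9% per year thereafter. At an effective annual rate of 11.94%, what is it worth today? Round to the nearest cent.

PV = PMT / (i − g) = 29950 / (0.1194 − 0.049) = 29950 / 0.070400 = 425,426.1364

$425,426.14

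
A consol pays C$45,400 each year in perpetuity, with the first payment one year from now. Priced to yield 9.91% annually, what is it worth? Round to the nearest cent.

PV = PMT / i = 45400 / 0.0991 = 458,123.1080

C$458,123.11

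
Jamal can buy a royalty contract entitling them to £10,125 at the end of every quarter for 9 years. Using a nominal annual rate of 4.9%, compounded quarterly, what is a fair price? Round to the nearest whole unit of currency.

£293,320

With 4 periods per year: i = 0.01225, n = 36.
PV = 10125 × [1 − (1+0.01225)^(−36)] / 0.01225 = 10125 × 28.969891 = 293,320.1437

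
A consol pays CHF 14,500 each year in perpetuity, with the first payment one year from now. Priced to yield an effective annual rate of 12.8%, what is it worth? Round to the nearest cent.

PV = C/r = 14500/0.128 = 113,281.2500

CHF 113,281.25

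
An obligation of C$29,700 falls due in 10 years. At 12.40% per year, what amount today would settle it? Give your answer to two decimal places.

Discount factor = (1+0.124)^(−10) = 0.310697; PV = 29,700 × 0.310697 = 9,227.6972

C$9,227.70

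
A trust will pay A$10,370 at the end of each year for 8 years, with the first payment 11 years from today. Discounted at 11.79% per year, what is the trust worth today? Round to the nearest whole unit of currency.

A$17,025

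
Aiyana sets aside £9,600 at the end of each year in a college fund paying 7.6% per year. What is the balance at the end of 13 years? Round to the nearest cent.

FV = 9600 × [(1+0.076)^13 − 1] / 0.076 = 9600 × 20.941442 = 201,037.8457

£201,037.85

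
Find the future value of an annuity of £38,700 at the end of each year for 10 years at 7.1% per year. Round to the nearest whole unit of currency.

£537,229

FV = PMT · [(1+i)^n − 1] / i = 38700 · 13.881880 = 537,228.7455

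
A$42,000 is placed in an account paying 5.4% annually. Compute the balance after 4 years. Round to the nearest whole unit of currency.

FV = 42,000 × (1 + 0.054)^4 = 51,833.6431

A$51,834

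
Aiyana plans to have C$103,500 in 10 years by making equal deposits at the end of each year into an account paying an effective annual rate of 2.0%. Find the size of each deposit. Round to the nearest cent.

C$9,452.30

FV-annuity factor = 10.949721; PMT = 103500 / 10.949721 = 9,452.2956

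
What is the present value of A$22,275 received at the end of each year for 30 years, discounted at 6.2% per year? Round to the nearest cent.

A$300,160.17

PV = 22275 × [1 − (1+0.062)^(−30)] / 0.062 = 22275 × 13.475204 = 300,160.1699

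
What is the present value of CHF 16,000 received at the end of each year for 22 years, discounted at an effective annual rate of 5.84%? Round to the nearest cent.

Annuity factor a(22|0.0584) = 12.210920; PV = 16000 × 12.210920 = 195,374.7196

CHF 195,374.72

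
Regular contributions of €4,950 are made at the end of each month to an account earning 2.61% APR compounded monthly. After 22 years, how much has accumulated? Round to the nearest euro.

Periodic rate i = 0.0261/12 = 0.002175; n = 22 × 12 = 264 periods.
Accumulation factor s(264|0.002175) = 356.139086; FV = 4950 × 356.139086 = 1,762,888.4777

€1,762,888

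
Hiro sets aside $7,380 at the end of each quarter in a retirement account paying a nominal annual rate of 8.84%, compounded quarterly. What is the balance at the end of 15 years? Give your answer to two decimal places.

$905,622.87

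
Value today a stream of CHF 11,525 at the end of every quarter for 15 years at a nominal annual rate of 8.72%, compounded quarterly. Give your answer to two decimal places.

CHF 383,715.61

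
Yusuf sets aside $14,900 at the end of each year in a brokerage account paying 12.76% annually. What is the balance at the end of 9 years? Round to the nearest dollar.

FV = PMT · [(1+i)^n − 1] / i = 14900 · 15.259443 = 227,365.7057

$227,366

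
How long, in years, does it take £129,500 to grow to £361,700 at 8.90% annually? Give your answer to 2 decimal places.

n = ln(361700/129500) / ln(1+0.089) = ln(2.79305) / 0.085260 = 12.0471 years

12.05 years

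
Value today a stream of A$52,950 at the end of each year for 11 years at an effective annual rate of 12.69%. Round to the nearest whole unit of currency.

PV = PMT · [1 − (1+i)^(−n)] / i = 52950 · 5.762839 = 305,142.3080

A$305,142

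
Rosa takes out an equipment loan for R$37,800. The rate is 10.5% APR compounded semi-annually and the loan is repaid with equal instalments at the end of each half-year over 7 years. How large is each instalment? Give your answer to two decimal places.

i = 0.105/2 = 0.0525 per half-year; n = 7·2 = 14.
PMT = 37800 / ( [1 − (1+0.0525)^(−14)] / 0.0525 ) = 37800 / 9.742301 = 3,879.9870

R$3,879.99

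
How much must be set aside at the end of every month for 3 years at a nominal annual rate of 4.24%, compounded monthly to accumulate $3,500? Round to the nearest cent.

Periodic rate i = 0.0424/12 = 0.00353333; n = 3 × 12 = 36 periods.
PMT = 3500 / ( [(1+0.00353333)^36 − 1] / 0.00353333 ) = 3500 / 38.317797 = 91.3414

$91.34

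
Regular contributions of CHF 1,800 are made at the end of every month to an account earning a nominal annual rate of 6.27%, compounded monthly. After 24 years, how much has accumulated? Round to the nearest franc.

CHF 1,200,796

With 12 periods per year: i = 0.005225, n = 288.
FV = PMT · [(1+i)^n − 1] / i = 1800 · 667.109136 = 1,200,796.4450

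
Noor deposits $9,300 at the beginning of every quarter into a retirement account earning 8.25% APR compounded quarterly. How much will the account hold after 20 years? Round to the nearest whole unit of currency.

$1,896,204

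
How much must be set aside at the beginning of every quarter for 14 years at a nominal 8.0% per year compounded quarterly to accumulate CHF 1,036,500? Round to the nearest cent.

CHF 10,005.85

Periodic rate i = 0.08/4 = 0.02; n = 14 × 4 = 56 periods.
FV-annuity factor × (1+i) = 103.589430; PMT = 1.0365e+06 / 103.589430 = 10,005.8472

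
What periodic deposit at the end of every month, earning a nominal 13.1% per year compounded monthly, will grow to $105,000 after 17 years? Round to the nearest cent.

i = 0.131/12 = 0.0109167 per month; n = 17·12 = 204.
PMT = 105000 / ( [(1+0.0109167)^204 − 1] / 0.0109167 ) = 105000 / 747.552964 = 140.4583

$140.46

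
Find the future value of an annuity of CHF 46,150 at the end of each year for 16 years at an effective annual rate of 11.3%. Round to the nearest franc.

CHF 1,856,320

Accumulation factor s(16|0.113) = 40.223621; FV = 46150 × 40.223621 = 1,856,320.0949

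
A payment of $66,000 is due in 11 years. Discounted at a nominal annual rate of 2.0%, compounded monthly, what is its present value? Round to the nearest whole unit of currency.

$52,976

Periodic rate i = 0.02/12 = 0.00166667; n = 11 × 12 = 132 periods.
PV = FV·(1+i)^(−n) = 66,000 × 0.802666 = 52,975.9413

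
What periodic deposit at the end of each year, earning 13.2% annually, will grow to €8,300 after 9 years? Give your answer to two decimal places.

FV-annuity factor = 15.547228; PMT = 8300 / 15.547228 = 533.8572

€533.86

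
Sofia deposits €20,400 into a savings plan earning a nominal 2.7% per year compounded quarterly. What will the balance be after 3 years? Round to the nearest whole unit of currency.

Periodic rate i = 0.027/4 = 0.00675; n = 3 × 4 = 12 periods.
FV = PV·(1+i)^n = 20,400 × 1.084076 = 22,115.1468

€22,115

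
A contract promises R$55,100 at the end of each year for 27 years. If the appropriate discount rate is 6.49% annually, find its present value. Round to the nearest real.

PV = PMT · [1 − (1+i)^(−n)] / i = 55100 · 12.587230 = 693,556.3888

R$693,556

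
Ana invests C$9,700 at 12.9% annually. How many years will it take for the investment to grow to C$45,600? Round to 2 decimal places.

12.76 years

n = ln(45600/9700) / ln(1+0.129) = ln(4.70103) / 0.121332 = 12.7566 years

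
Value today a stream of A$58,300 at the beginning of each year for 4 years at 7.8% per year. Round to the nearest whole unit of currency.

Annuity factor a(4|0.078) × (1+i) = 3.586426; PV = 58300 × 3.586426 = 209,088.6114
(annuity-due: payments at period start, so ×(1+i).)

A$209,089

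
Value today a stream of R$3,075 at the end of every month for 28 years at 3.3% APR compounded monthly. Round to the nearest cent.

R$673,780.76

With 12 periods per year: i = 0.00275, n = 336.
Annuity factor a(336|0.00275) = 219.115694; PV = 3075 × 219.115694 = 673,780.7577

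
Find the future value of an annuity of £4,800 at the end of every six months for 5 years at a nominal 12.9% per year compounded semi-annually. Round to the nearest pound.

i = 0.129/2 = 0.0645 per half-year; n = 5·2 = 10.
FV = PMT · [(1+i)^n − 1] / i = 4800 · 13.462685 = 64,620.8900

£64,621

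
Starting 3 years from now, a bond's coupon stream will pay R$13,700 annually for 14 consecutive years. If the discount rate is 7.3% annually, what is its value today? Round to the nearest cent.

PV at t=2 (ordinary 14-year annuity): 13700 × a(14|0.073) = 13700 × 8.590276 = 117,686.7755
PV₀ = 117,686.7755 / (1+0.073)^2 = 117,686.7755 / 1.151329 = 102,218.1979

R$102,218.20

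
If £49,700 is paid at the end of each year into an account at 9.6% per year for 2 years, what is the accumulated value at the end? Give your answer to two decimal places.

£104,171.20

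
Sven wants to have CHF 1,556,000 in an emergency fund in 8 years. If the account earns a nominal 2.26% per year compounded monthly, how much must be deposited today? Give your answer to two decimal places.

With 12 periods per year: i = 0.00188333, n = 96.
Discount factor = (1+0.00188333)^(−96) = 0.834744; PV = 1,556,000 × 0.834744 = 1,298,861.9599

CHF 1,298,861.96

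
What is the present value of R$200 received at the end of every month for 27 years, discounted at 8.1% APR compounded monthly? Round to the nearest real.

With 12 periods per year: i = 0.00675, n = 324.
PV = 200 × [1 − (1+0.00675)^(−324)] / 0.00675 = 200 × 131.395424 = 26,279.0849

R$26,279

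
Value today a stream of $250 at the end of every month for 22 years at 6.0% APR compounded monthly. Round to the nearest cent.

$36,599.23

i = 0.06/12 = 0.005 per month; n = 22·12 = 264.
Annuity factor a(264|0.005) = 146.396927; PV = 250 × 146.396927 = 36,599.2316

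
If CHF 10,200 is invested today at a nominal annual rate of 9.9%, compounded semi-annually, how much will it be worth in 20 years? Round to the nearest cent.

i = 0.099/2 = 0.0495 per half-year; n = 20·2 = 40.
FV = PV·(1+i)^n = 10,200 × 6.907131 = 70,452.7401

CHF 70,452.74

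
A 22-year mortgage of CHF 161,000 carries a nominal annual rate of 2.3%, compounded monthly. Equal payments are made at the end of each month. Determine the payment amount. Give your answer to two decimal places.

With 12 periods per year: i = 0.00191667, n = 264.
Annuity-PV factor = 207.028995; PMT = 161000 / 207.028995 = 777.6688

CHF 777.67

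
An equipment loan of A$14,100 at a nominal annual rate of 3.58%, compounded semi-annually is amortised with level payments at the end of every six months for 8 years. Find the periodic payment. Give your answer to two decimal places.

A$1,021.27

i = 0.0358/2 = 0.0179 per half-year; n = 8·2 = 16.
PMT = 14100 / ( [1 − (1+0.0179)^(−16)] / 0.0179 ) = 14100 / 13.806322 = 1,021.2713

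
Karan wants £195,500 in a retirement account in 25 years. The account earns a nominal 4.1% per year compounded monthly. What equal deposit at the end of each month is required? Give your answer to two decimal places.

£374.79

Periodic rate i = 0.041/12 = 0.00341667; n = 25 × 12 = 300 periods.
PMT = 195500 / ( [(1+0.00341667)^300 − 1] / 0.00341667 ) = 195500 / 521.628433 = 374.7879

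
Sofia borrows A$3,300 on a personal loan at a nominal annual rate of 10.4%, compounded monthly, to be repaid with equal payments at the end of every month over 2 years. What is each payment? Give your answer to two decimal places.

A$152.89

i = 0.104/12 = 0.00866667 per month; n = 2·12 = 24.
PMT = 3300 / ( [1 − (1+0.00866667)^(−24)] / 0.00866667 ) = 3300 / 21.584397 = 152.8882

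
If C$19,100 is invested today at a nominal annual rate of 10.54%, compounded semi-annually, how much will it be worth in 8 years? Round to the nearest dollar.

With 2 periods per year: i = 0.0527, n = 16.
19,100 × (1+0.0527)^16 = 19,100 × 2.274437 = 43,441.7522

C$43,442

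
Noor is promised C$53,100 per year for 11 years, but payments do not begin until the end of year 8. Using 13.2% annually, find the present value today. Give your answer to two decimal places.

C$125,706.53

PV at t=7 (ordinary 11-year annuity): 53100 × a(11|0.132) = 53100 × 5.638821 = 299,421.4014
PV₀ = 299,421.4014 / (1+0.132)^7 = 299,421.4014 / 2.381908 = 125,706.5336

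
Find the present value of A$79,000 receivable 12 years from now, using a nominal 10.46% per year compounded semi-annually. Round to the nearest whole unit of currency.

i = 0.1046/2 = 0.0523 per half-year; n = 12·2 = 24.
PV = 79,000 / (1 + 0.0523)^24 = 79,000 / 3.398988 = 23,242.2090

A$23,242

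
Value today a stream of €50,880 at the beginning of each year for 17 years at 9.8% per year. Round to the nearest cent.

Annuity factor a(17|0.098) × (1+i) = 8.917764; PV = 50880 × 8.917764 = 453,735.8546
(Beginning-of-period payments → annuity-due factor ×(1+i).)

€453,735.85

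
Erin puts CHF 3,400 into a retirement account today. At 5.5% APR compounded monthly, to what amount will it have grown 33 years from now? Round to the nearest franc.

CHF 20,793

Periodic rate i = 0.055/12 = 0.00458333; n = 33 × 12 = 396 periods.
FV = 3,400 × (1 + 0.00458333)^396 = 20,793.2564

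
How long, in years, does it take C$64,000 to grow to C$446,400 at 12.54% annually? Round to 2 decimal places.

n = ln(446400/64000) / ln(1+0.1254) = ln(6.97500) / 0.118139 = 16.4411 years

16.44 years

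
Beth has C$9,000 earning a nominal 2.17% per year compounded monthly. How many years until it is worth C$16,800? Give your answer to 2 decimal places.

Periodic rate i = 0.0217/12 = 0.00180833.
n = ln(16800/9000) / ln(1+0.00180833) = ln(1.86667) / 0.001807 = 345.4664 months
= 345.4664/12 years

28.79 years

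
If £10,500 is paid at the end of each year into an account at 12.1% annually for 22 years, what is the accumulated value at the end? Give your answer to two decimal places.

FV = 10500 × [(1+0.121)^22 − 1] / 0.121 = 10500 × 93.720961 = 984,070.0949

£984,070.09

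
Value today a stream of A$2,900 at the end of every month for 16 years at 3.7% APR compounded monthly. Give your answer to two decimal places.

A$419,740.82

i = 0.037/12 = 0.00308333 per month; n = 16·12 = 192.
PV = PMT · [1 − (1+i)^(−n)] / i = 2900 · 144.738215 = 419,740.8232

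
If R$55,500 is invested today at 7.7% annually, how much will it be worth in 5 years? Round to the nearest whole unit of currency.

FV = PV·(1+i)^n = 55,500 × 1.449034 = 80,421.3760

R$80,421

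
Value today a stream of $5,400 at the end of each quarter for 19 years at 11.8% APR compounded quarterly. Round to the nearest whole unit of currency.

$162,961

Periodic rate i = 0.118/4 = 0.0295; n = 19 × 4 = 76 periods.
PV = 5400 × [1 − (1+0.0295)^(−76)] / 0.0295 = 5400 × 30.178028 = 162,961.3501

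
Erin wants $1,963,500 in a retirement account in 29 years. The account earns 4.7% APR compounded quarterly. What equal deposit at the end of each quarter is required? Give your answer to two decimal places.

$8,019.24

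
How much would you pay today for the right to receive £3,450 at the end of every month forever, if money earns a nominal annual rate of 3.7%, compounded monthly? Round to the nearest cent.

£1,118,918.92

Periodic rate i = 0.037/12 = 0.00308333.
PV = C/r = 3450/0.00308333 = 1,118,918.9189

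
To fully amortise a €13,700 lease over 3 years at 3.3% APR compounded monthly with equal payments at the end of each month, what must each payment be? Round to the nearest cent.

€400.23

i = 0.033/12 = 0.00275 per month; n = 3·12 = 36.
Annuity-PV factor = 34.230624; PMT = 13700 / 34.230624 = 400.2264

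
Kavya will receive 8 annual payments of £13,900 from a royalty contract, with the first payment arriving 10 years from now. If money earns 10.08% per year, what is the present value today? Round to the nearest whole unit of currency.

PV at t=9 (ordinary 8-year annuity): 13900 × a(8|0.1008) = 13900 × 5.319424 = 73,939.9997
Discount back 9 years: 73,939.9997 × (1+0.1008)^(−9) = 73,939.9997 × 0.421332 = 31,153.2712

£31,153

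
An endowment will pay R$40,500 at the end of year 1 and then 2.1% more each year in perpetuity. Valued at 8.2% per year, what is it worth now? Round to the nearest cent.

R$663,934.43

PV = PMT / (i − g) = 40500 / (0.082 − 0.021) = 40500 / 0.061000 = 663,934.4262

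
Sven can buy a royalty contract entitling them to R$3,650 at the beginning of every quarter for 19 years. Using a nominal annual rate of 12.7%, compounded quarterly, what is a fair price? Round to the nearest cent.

R$107,583.48

With 4 periods per year: i = 0.03175, n = 76.
PV = PMT · [1 − (1+i)^(−n)] / i × (1+i) = 3650 · 29.474926 = 107,583.4790
(Beginning-of-period payments → annuity-due factor ×(1+i).)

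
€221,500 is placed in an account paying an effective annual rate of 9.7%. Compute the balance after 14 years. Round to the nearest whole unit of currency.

€809,593

221,500 × (1+0.097)^14 = 221,500 × 3.655045 = 809,592.5752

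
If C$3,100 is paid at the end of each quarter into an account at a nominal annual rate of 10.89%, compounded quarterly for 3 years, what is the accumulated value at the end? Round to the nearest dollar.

C$43,308

i = 0.1089/4 = 0.027225 per quarter; n = 3·4 = 12.
Accumulation factor s(12|0.027225) = 13.970352; FV = 3100 × 13.970352 = 43,308.0915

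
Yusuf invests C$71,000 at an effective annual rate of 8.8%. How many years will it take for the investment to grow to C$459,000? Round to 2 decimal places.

22.13 years

(1+i)^n = 459000/71000 = 6.46479, so n = ln 6.46479 / ln 1.088 = 22.1288 years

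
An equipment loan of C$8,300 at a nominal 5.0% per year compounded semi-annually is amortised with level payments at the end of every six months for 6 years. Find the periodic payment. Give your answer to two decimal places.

C$809.14

Periodic rate i = 0.05/2 = 0.025; n = 6 × 2 = 12 periods.
PMT = 8300 / ( [1 − (1+0.025)^(−12)] / 0.025 ) = 8300 / 10.257765 = 809.1432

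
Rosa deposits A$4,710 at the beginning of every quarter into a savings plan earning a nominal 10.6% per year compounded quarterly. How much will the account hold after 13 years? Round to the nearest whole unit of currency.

A$528,440

Periodic rate i = 0.106/4 = 0.0265; n = 13 × 4 = 52 periods.
FV = 4710 × [(1+0.0265)^52 − 1] / 0.0265 × (1+i) = 4710 × 112.195228 = 528,439.5260
(annuity-due: payments at period start, so ×(1+i).)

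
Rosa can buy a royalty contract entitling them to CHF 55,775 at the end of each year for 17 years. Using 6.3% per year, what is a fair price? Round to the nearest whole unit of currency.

CHF 571,965

PV = 55775 × [1 − (1+0.063)^(−17)] / 0.063 = 55775 × 10.254858 = 571,964.6943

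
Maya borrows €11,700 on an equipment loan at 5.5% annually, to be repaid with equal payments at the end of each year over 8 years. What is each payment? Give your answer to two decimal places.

€1,847.01

PMT = 11700 / ( [1 − (1+0.055)^(−8)] / 0.055 ) = 11700 / 6.334566 = 1,847.0089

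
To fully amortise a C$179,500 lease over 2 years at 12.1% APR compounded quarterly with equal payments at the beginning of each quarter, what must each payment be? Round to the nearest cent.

Periodic rate i = 0.121/4 = 0.03025; n = 2 × 4 = 8 periods.
Annuity-PV factor × (1+i) = 7.224417; PMT = 179500 / 7.224417 = 24,846.2955

C$24,846.30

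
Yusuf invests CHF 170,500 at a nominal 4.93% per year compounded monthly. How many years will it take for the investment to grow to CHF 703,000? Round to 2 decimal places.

Periodic rate i = 0.0493/12 = 0.00410833.
(1+i)^n = 703000/170500 = 4.12317, so n = ln 4.12317 / ln 1.00411 = 345.5244 months
= 345.5244/12 years

28.79 years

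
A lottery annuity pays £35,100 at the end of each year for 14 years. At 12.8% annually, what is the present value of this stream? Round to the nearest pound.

£223,430

PV = 35100 × [1 − (1+0.128)^(−14)] / 0.128 = 35100 × 6.365520 = 223,429.7395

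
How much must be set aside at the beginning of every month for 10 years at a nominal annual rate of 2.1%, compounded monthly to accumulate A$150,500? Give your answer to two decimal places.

Periodic rate i = 0.021/12 = 0.00175; n = 10 × 12 = 120 periods.
FV-annuity factor × (1+i) = 133.634398; PMT = 150500 / 133.634398 = 1,126.2070

A$1,126.21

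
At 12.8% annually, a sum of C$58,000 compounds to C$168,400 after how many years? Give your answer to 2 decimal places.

n = ln(168400/58000) / ln(1+0.128) = ln(2.90345) / 0.120446 = 8.8496 years

8.85 years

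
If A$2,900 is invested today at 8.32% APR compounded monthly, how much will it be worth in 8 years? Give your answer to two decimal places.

Periodic rate i = 0.0832/12 = 0.00693333; n = 8 × 12 = 96 periods.
FV = 2,900 × (1 + 0.00693333)^96 = 5,629.4623

A$5,629.46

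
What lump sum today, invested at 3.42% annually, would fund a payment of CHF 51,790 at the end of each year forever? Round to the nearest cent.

PV = C/r = 51790/0.0342 = 1,514,327.4854

CHF 1,514,327.49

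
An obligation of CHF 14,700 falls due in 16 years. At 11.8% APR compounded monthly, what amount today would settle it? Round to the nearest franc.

With 12 periods per year: i = 0.00983333, n = 192.
PV = 14,700 / (1 + 0.00983333)^192 = 14,700 / 6.545500 = 2,245.8178

CHF 2,246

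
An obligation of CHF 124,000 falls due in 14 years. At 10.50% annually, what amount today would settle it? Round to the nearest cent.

Discount factor = (1+0.105)^(−14) = 0.247132; PV = 124,000 × 0.247132 = 30,644.3062

CHF 30,644.31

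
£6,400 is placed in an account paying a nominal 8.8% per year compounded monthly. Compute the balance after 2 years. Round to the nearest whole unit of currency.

£7,627

i = 0.088/12 = 0.00733333 per month; n = 2·12 = 24.
FV = 6,400 × (1 + 0.00733333)^24 = 7,626.7042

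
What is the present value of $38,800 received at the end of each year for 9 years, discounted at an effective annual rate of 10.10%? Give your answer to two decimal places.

PV = PMT · [1 − (1+i)^(−n)] / i = 38800 · 5.736203 = 222,564.6950

$222,564.70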